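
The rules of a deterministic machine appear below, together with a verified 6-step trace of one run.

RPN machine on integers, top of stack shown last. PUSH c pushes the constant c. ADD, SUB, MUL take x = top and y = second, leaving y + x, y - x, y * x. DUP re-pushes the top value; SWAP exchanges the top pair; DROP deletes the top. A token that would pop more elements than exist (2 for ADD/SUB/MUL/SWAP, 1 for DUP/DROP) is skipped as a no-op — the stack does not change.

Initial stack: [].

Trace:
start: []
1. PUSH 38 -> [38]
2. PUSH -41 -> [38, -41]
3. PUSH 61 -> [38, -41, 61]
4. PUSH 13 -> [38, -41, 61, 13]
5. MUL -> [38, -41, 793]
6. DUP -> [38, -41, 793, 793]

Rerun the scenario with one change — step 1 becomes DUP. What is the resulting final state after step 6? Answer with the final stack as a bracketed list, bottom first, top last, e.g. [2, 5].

[-41, 793, 793]

(re-executing from step 1 with the substitution; state before step 1: [])
1. DUP -> []
2. PUSH -41 -> [-41]
3. PUSH 61 -> [-41, 61]
4. PUSH 13 -> [-41, 61, 13]
5. MUL -> [-41, 793]
6. DUP -> [-41, 793, 793]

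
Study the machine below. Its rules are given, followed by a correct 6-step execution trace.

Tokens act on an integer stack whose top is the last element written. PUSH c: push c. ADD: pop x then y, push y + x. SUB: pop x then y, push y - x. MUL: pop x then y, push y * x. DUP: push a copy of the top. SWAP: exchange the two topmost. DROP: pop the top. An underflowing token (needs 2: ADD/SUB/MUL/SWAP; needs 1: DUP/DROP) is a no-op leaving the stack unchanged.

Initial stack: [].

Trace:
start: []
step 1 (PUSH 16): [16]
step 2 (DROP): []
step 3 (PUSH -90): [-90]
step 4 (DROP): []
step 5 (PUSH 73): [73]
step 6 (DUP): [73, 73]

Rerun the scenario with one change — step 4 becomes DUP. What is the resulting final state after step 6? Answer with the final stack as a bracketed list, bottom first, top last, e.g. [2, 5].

[-90, -90, 73, 73]

(re-executing from step 4 with the substitution; state before step 4: [-90])
step 4 (DUP): [-90, -90]
step 5 (PUSH 73): [-90, -90, 73]
step 6 (DUP): [-90, -90, 73, 73]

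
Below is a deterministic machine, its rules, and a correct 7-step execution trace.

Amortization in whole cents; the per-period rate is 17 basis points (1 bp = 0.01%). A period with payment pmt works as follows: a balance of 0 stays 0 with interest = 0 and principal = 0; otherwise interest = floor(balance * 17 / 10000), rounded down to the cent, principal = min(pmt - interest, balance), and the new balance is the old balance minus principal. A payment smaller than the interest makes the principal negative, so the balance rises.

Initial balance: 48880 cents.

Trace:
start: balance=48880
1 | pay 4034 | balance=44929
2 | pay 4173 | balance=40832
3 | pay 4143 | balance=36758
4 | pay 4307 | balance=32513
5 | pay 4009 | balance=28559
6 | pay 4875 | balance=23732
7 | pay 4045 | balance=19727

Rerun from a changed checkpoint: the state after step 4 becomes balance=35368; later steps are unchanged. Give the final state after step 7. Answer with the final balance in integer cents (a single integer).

state after step 4 := balance=35368
5 | pay 4009 | balance=31419
6 | pay 4875 | balance=26597
7 | pay 4045 | balance=22597

22597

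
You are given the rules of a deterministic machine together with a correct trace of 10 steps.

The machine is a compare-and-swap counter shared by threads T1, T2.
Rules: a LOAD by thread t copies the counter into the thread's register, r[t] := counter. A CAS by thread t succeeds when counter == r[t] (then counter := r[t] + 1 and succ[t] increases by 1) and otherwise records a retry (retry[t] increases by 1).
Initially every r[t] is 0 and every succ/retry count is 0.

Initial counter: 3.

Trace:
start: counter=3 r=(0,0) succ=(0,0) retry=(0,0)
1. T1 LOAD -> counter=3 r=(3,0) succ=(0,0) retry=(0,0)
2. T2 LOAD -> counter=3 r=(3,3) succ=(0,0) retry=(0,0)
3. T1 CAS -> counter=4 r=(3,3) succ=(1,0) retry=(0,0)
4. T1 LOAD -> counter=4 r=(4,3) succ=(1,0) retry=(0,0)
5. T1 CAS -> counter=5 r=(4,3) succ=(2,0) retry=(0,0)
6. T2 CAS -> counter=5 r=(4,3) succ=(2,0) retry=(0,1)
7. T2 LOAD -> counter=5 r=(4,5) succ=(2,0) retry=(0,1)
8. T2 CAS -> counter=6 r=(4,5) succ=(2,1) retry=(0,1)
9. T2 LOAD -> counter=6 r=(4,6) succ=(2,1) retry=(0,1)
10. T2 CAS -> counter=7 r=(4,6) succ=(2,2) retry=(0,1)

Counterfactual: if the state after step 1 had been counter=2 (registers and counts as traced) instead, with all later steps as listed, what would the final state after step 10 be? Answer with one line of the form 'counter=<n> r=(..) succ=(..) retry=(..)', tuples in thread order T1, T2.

counter=5 r=(2,4) succ=(1,2) retry=(1,1)

state after step 1 := counter=2 r=(3,0) succ=(0,0) retry=(0,0)
2. T2 LOAD -> counter=2 r=(3,2) succ=(0,0) retry=(0,0)
3. T1 CAS -> counter=2 r=(3,2) succ=(0,0) retry=(1,0)
4. T1 LOAD -> counter=2 r=(2,2) succ=(0,0) retry=(1,0)
5. T1 CAS -> counter=3 r=(2,2) succ=(1,0) retry=(1,0)
6. T2 CAS -> counter=3 r=(2,2) succ=(1,0) retry=(1,1)
7. T2 LOAD -> counter=3 r=(2,3) succ=(1,0) retry=(1,1)
8. T2 CAS -> counter=4 r=(2,3) succ=(1,1) retry=(1,1)
9. T2 LOAD -> counter=4 r=(2,4) succ=(1,1) retry=(1,1)
10. T2 CAS -> counter=5 r=(2,4) succ=(1,2) retry=(1,1)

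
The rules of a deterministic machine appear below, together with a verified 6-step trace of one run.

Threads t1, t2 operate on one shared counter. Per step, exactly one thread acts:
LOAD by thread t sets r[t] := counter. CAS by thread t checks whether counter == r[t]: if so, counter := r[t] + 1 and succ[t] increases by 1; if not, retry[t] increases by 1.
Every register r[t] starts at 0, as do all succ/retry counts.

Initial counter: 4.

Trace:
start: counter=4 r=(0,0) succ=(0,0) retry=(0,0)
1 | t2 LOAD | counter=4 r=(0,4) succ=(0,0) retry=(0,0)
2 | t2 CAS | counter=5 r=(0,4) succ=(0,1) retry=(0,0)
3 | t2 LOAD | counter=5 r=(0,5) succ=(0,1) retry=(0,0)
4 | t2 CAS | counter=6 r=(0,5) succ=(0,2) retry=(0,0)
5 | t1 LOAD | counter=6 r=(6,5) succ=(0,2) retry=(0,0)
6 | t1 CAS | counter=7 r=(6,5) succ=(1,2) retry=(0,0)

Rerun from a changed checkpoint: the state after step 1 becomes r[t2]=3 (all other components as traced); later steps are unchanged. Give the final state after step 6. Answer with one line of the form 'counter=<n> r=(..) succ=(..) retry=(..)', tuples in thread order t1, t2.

state after step 1 := counter=4 r=(0,3) succ=(0,0) retry=(0,0)
2 | t2 CAS | counter=4 r=(0,3) succ=(0,0) retry=(0,1)
3 | t2 LOAD | counter=4 r=(0,4) succ=(0,0) retry=(0,1)
4 | t2 CAS | counter=5 r=(0,4) succ=(0,1) retry=(0,1)
5 | t1 LOAD | counter=5 r=(5,4) succ=(0,1) retry=(0,1)
6 | t1 CAS | counter=6 r=(5,4) succ=(1,1) retry=(0,1)

counter=6 r=(5,4) succ=(1,1) retry=(0,1)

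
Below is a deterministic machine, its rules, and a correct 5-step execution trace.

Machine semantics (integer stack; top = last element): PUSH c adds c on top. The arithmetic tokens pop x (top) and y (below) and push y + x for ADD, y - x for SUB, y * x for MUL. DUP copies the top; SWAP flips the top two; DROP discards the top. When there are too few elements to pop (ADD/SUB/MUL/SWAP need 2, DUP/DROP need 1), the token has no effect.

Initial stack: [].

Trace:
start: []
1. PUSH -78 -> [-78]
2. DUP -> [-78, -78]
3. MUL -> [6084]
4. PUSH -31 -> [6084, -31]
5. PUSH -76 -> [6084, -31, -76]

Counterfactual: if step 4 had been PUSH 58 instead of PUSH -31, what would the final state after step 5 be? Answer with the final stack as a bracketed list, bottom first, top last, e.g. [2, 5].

(re-executing from step 4 with the substitution; state before step 4: [6084])
4. PUSH 58 -> [6084, 58]
5. PUSH -76 -> [6084, 58, -76]

[6084, 58, -76]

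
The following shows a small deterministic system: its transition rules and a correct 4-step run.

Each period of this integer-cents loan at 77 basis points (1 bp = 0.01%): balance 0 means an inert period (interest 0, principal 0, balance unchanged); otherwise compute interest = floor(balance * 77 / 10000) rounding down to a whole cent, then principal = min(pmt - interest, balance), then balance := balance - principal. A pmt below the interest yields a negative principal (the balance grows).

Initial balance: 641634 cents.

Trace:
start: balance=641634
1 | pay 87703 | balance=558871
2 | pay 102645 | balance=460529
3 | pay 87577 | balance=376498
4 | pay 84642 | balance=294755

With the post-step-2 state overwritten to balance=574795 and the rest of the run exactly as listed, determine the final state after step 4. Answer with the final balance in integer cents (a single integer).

state after step 2 := balance=574795
3 | pay 87577 | balance=491643
4 | pay 84642 | balance=410786

410786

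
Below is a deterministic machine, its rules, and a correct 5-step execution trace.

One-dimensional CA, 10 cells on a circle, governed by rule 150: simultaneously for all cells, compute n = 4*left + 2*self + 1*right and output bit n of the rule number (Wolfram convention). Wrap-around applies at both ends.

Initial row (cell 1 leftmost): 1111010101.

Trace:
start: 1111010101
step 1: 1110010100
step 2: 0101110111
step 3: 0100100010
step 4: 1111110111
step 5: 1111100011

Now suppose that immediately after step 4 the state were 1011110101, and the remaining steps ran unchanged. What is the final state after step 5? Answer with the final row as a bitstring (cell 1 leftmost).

0001100100

state after step 4 := 1011110101
step 5: 0001100100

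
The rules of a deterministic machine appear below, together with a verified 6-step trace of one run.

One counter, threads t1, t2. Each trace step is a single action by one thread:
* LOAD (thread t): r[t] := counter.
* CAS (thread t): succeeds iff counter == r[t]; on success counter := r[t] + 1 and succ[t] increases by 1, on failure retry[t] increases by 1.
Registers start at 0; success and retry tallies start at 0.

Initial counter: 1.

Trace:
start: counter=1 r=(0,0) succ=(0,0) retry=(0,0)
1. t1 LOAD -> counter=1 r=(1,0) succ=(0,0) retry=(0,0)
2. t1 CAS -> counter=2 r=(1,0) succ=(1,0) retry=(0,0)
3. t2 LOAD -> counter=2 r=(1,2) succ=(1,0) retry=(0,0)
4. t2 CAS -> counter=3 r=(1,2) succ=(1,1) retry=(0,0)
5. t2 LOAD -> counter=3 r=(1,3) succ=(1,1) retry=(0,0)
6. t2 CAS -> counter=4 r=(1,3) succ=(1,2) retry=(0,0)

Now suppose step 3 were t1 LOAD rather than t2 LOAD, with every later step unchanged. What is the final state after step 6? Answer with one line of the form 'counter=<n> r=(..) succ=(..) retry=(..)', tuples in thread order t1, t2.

counter=3 r=(2,2) succ=(1,1) retry=(0,1)

(re-executing from step 3 with the substitution; state before step 3: counter=2 r=(1,0) succ=(1,0) retry=(0,0))
3. t1 LOAD -> counter=2 r=(2,0) succ=(1,0) retry=(0,0)
4. t2 CAS -> counter=2 r=(2,0) succ=(1,0) retry=(0,1)
5. t2 LOAD -> counter=2 r=(2,2) succ=(1,0) retry=(0,1)
6. t2 CAS -> counter=3 r=(2,2) succ=(1,1) retry=(0,1)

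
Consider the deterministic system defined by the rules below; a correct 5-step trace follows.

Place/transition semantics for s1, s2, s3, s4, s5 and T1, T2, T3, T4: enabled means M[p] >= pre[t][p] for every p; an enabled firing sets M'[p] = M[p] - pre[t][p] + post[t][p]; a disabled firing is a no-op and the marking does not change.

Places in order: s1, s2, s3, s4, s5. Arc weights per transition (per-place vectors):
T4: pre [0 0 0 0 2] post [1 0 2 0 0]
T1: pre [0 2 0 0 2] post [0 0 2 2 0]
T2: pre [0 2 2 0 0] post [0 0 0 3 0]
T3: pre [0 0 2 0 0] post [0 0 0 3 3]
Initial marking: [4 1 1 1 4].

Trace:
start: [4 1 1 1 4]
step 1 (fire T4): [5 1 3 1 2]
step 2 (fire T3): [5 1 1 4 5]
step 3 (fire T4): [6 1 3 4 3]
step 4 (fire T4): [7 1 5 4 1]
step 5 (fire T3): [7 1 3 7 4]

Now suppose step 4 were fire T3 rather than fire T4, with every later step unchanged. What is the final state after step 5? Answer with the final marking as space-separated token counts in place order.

(re-executing from step 4 with the substitution; state before step 4: [6 1 3 4 3])
step 4 (fire T3): [6 1 1 7 6]
step 5 (fire T3): [6 1 1 7 6]

6 1 1 7 6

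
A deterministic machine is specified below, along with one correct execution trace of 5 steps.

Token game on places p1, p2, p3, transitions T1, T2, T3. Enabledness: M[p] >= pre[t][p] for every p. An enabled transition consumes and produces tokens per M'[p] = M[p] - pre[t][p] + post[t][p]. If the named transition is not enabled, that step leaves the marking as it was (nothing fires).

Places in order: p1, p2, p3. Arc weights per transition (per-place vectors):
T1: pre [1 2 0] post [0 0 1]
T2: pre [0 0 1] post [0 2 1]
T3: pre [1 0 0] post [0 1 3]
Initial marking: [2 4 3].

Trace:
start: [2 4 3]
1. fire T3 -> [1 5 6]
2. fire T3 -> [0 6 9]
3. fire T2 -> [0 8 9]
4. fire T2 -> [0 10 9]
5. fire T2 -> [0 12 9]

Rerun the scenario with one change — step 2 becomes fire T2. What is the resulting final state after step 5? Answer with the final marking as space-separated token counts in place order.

1 13 6

(re-executing from step 2 with the substitution; state before step 2: [1 5 6])
2. fire T2 -> [1 7 6]
3. fire T2 -> [1 9 6]
4. fire T2 -> [1 11 6]
5. fire T2 -> [1 13 6]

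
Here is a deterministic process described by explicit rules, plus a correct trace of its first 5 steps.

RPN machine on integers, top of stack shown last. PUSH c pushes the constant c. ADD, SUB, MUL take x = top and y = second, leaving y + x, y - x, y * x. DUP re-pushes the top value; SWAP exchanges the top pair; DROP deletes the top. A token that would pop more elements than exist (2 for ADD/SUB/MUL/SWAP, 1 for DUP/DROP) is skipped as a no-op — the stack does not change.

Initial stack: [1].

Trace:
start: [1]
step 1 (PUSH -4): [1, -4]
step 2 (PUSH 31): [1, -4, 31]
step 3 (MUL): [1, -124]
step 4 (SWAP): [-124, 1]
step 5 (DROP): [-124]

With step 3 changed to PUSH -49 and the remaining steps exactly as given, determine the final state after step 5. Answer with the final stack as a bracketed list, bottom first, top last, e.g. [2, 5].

[1, -4, -49]

(re-executing from step 3 with the substitution; state before step 3: [1, -4, 31])
step 3 (PUSH -49): [1, -4, 31, -49]
step 4 (SWAP): [1, -4, -49, 31]
step 5 (DROP): [1, -4, -49]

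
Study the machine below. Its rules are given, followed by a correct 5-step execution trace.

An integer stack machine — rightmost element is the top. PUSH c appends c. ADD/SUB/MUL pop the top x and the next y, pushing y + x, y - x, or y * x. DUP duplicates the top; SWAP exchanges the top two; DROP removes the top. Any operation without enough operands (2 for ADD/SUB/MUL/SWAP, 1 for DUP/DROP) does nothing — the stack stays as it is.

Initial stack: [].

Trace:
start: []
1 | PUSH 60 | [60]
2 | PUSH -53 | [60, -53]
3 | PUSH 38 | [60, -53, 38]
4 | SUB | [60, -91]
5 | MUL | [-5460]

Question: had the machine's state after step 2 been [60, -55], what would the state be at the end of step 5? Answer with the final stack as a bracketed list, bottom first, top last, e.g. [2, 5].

state after step 2 := [60, -55]
3 | PUSH 38 | [60, -55, 38]
4 | SUB | [60, -93]
5 | MUL | [-5580]

[-5580]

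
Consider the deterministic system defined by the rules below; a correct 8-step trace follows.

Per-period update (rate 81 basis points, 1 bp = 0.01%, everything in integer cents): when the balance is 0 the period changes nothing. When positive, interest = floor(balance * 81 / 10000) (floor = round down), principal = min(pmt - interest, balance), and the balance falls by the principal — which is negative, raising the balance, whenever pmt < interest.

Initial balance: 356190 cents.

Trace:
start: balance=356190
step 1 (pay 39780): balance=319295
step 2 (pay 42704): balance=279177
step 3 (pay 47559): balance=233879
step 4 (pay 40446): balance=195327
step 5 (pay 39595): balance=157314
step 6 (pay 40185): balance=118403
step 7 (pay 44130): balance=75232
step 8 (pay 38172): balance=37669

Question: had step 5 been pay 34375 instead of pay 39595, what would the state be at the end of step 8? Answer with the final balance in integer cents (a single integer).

43016

(re-executing from step 5 with the substitution; state before step 5: balance=195327)
step 5 (pay 34375): balance=162534
step 6 (pay 40185): balance=123665
step 7 (pay 44130): balance=80536
step 8 (pay 38172): balance=43016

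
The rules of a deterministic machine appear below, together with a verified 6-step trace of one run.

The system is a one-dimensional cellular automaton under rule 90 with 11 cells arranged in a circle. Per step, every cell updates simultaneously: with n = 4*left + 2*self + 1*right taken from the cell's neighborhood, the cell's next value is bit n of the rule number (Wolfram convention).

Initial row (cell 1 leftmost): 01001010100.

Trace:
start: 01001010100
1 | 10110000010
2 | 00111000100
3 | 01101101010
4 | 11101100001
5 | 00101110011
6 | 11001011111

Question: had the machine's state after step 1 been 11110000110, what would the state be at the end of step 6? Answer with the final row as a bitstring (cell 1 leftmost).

01110100101

state after step 1 := 11110000110
2 | 10011001110
3 | 01111111010
4 | 11000001001
5 | 01100010111
6 | 01110100101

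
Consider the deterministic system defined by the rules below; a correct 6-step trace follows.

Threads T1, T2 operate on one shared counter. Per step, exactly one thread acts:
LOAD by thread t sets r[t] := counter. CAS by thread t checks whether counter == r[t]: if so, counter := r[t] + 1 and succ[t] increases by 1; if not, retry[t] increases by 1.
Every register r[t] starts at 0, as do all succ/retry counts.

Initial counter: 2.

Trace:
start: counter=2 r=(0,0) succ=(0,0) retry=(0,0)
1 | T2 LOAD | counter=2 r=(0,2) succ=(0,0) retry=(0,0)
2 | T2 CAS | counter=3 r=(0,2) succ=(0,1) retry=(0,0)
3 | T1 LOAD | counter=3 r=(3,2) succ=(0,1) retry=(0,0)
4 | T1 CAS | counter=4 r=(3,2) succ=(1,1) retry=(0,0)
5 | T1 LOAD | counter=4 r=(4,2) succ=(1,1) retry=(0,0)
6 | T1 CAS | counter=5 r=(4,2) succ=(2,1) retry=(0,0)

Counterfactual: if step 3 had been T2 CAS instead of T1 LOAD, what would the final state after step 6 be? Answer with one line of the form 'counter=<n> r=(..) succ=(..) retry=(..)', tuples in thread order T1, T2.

(re-executing from step 3 with the substitution; state before step 3: counter=3 r=(0,2) succ=(0,1) retry=(0,0))
3 | T2 CAS | counter=3 r=(0,2) succ=(0,1) retry=(0,1)
4 | T1 CAS | counter=3 r=(0,2) succ=(0,1) retry=(1,1)
5 | T1 LOAD | counter=3 r=(3,2) succ=(0,1) retry=(1,1)
6 | T1 CAS | counter=4 r=(3,2) succ=(1,1) retry=(1,1)

counter=4 r=(3,2) succ=(1,1) retry=(1,1)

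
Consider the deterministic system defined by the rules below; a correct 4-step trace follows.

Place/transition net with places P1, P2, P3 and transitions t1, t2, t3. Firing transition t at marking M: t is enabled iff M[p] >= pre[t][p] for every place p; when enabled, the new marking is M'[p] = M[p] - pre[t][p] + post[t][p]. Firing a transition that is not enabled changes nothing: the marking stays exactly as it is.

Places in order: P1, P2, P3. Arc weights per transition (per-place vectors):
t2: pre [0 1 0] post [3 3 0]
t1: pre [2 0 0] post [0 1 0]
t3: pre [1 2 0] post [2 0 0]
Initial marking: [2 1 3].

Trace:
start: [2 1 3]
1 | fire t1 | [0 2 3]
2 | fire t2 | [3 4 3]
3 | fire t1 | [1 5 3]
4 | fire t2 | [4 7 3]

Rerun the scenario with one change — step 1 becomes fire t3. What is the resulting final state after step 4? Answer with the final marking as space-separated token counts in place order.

6 6 3

(re-executing from step 1 with the substitution; state before step 1: [2 1 3])
1 | fire t3 | [2 1 3]
2 | fire t2 | [5 3 3]
3 | fire t1 | [3 4 3]
4 | fire t2 | [6 6 3]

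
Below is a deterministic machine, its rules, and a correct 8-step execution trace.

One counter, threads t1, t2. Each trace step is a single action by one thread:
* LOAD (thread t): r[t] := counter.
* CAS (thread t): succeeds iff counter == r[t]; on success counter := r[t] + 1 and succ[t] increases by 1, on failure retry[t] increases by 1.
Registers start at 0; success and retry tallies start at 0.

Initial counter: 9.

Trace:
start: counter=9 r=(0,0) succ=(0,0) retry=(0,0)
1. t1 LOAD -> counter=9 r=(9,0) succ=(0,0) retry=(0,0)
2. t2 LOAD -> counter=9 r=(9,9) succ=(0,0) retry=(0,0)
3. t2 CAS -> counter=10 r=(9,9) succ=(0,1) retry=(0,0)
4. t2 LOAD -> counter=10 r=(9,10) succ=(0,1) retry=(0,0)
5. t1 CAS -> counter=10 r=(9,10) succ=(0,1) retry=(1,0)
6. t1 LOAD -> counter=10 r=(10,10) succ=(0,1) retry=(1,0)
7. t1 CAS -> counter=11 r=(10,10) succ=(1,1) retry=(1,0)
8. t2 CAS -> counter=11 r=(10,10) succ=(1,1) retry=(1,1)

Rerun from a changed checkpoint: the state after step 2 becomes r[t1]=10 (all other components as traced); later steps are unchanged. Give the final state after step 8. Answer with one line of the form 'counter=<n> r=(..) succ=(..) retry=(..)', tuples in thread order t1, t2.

state after step 2 := counter=9 r=(10,9) succ=(0,0) retry=(0,0)
3. t2 CAS -> counter=10 r=(10,9) succ=(0,1) retry=(0,0)
4. t2 LOAD -> counter=10 r=(10,10) succ=(0,1) retry=(0,0)
5. t1 CAS -> counter=11 r=(10,10) succ=(1,1) retry=(0,0)
6. t1 LOAD -> counter=11 r=(11,10) succ=(1,1) retry=(0,0)
7. t1 CAS -> counter=12 r=(11,10) succ=(2,1) retry=(0,0)
8. t2 CAS -> counter=12 r=(11,10) succ=(2,1) retry=(0,1)

counter=12 r=(11,10) succ=(2,1) retry=(0,1)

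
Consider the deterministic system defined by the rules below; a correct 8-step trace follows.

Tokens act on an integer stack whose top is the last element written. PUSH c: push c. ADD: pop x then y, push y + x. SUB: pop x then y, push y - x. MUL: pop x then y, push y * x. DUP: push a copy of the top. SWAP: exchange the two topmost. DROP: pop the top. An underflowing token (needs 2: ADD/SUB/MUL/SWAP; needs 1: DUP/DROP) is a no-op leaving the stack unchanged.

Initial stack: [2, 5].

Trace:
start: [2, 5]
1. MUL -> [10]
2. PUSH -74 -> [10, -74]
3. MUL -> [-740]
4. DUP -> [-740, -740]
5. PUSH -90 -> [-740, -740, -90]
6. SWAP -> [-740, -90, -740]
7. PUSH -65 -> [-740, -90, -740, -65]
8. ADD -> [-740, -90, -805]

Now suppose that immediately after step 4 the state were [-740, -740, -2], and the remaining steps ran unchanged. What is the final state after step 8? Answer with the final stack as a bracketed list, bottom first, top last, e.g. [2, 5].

state after step 4 := [-740, -740, -2]
5. PUSH -90 -> [-740, -740, -2, -90]
6. SWAP -> [-740, -740, -90, -2]
7. PUSH -65 -> [-740, -740, -90, -2, -65]
8. ADD -> [-740, -740, -90, -67]

[-740, -740, -90, -67]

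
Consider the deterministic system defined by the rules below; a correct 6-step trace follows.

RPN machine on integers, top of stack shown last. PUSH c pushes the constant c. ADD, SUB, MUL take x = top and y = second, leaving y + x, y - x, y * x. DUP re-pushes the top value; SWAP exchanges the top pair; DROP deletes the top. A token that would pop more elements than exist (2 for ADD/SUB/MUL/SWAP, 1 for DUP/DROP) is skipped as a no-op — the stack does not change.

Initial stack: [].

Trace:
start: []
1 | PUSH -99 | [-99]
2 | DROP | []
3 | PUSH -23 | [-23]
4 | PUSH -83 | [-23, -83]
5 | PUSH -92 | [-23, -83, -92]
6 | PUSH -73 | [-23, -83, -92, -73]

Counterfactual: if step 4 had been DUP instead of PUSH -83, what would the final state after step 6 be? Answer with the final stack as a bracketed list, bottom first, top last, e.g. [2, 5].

(re-executing from step 4 with the substitution; state before step 4: [-23])
4 | DUP | [-23, -23]
5 | PUSH -92 | [-23, -23, -92]
6 | PUSH -73 | [-23, -23, -92, -73]

[-23, -23, -92, -73]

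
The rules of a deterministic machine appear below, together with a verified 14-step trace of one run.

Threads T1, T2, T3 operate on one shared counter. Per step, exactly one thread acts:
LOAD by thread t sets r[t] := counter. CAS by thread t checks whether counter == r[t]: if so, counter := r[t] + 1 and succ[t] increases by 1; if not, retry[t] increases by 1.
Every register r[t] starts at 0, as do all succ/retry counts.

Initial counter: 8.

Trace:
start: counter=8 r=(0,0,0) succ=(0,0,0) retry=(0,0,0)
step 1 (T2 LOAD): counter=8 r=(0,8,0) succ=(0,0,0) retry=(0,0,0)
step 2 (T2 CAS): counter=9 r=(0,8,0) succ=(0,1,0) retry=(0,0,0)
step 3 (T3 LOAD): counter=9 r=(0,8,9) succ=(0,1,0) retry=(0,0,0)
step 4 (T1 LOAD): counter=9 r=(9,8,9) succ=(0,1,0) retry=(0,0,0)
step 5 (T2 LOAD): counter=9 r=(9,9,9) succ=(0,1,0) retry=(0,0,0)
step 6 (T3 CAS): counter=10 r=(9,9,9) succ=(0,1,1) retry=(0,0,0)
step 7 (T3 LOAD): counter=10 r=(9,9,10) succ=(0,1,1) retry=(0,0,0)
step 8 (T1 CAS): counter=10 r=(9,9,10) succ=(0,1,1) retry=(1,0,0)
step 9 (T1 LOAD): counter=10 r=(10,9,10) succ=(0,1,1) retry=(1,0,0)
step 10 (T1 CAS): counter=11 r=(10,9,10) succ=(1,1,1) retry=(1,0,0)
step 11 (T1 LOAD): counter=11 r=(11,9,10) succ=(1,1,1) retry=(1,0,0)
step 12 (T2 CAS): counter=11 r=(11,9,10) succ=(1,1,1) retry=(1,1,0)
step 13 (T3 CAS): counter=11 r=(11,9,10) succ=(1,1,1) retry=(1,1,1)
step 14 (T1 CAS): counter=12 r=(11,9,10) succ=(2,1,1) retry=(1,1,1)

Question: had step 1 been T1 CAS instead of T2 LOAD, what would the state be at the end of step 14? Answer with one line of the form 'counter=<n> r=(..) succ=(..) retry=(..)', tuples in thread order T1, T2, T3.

counter=11 r=(10,8,9) succ=(2,0,1) retry=(2,2,1)

(re-executing from step 1 with the substitution; state before step 1: counter=8 r=(0,0,0) succ=(0,0,0) retry=(0,0,0))
step 1 (T1 CAS): counter=8 r=(0,0,0) succ=(0,0,0) retry=(1,0,0)
step 2 (T2 CAS): counter=8 r=(0,0,0) succ=(0,0,0) retry=(1,1,0)
step 3 (T3 LOAD): counter=8 r=(0,0,8) succ=(0,0,0) retry=(1,1,0)
step 4 (T1 LOAD): counter=8 r=(8,0,8) succ=(0,0,0) retry=(1,1,0)
step 5 (T2 LOAD): counter=8 r=(8,8,8) succ=(0,0,0) retry=(1,1,0)
step 6 (T3 CAS): counter=9 r=(8,8,8) succ=(0,0,1) retry=(1,1,0)
step 7 (T3 LOAD): counter=9 r=(8,8,9) succ=(0,0,1) retry=(1,1,0)
step 8 (T1 CAS): counter=9 r=(8,8,9) succ=(0,0,1) retry=(2,1,0)
step 9 (T1 LOAD): counter=9 r=(9,8,9) succ=(0,0,1) retry=(2,1,0)
step 10 (T1 CAS): counter=10 r=(9,8,9) succ=(1,0,1) retry=(2,1,0)
step 11 (T1 LOAD): counter=10 r=(10,8,9) succ=(1,0,1) retry=(2,1,0)
step 12 (T2 CAS): counter=10 r=(10,8,9) succ=(1,0,1) retry=(2,2,0)
step 13 (T3 CAS): counter=10 r=(10,8,9) succ=(1,0,1) retry=(2,2,1)
step 14 (T1 CAS): counter=11 r=(10,8,9) succ=(2,0,1) retry=(2,2,1)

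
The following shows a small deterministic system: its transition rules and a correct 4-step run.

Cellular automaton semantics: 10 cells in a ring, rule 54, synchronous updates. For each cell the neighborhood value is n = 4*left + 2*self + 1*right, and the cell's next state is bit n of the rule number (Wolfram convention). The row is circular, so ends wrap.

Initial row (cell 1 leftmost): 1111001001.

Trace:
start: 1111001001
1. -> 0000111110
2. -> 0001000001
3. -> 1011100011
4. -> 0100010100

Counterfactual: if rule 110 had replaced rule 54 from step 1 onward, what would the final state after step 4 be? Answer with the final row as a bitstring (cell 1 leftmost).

(re-executing steps 1..4 under rule 110; state before step 1: 1111001001)
1. -> 0001011011
2. -> 0011111111
3. -> 0110000001
4. -> 1110000011

1110000011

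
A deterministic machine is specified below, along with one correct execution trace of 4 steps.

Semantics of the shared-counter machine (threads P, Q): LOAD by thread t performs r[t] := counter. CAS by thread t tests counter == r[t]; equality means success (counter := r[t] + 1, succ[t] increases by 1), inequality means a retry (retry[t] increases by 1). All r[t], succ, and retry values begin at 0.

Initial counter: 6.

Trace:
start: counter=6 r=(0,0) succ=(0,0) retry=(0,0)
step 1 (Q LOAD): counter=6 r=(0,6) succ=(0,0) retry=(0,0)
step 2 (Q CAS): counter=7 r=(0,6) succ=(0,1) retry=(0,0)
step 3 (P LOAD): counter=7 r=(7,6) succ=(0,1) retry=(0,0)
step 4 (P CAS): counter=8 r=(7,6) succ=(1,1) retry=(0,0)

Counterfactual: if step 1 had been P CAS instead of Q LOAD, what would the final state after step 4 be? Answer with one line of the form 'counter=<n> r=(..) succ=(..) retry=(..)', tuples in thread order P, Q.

counter=7 r=(6,0) succ=(1,0) retry=(1,1)

(re-executing from step 1 with the substitution; state before step 1: counter=6 r=(0,0) succ=(0,0) retry=(0,0))
step 1 (P CAS): counter=6 r=(0,0) succ=(0,0) retry=(1,0)
step 2 (Q CAS): counter=6 r=(0,0) succ=(0,0) retry=(1,1)
step 3 (P LOAD): counter=6 r=(6,0) succ=(0,0) retry=(1,1)
step 4 (P CAS): counter=7 r=(6,0) succ=(1,0) retry=(1,1)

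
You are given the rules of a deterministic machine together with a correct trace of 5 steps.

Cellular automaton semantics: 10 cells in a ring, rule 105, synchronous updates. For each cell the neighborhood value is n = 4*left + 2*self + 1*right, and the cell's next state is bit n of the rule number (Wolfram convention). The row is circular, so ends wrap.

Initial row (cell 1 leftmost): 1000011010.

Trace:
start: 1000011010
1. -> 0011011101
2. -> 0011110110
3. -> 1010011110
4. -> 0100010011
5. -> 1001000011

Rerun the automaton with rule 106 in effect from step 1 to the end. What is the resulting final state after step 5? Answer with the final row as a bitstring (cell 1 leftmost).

1111101100

(re-executing steps 1..5 under rule 106; state before step 1: 1000011010)
1. -> 0000111101
2. -> 0001100110
3. -> 0011101110
4. -> 0110111010
5. -> 1111101100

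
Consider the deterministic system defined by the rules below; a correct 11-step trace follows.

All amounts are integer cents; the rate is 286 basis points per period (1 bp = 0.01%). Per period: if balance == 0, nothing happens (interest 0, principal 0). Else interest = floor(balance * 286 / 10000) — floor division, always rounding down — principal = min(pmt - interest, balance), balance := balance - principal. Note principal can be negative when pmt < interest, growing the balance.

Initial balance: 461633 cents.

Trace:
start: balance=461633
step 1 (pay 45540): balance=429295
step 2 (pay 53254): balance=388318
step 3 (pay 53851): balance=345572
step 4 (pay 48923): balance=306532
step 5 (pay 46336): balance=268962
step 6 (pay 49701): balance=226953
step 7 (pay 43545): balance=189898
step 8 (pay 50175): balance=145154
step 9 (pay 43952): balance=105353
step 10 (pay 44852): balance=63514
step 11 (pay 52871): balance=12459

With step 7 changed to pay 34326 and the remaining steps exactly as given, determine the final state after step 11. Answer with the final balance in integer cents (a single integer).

(re-executing from step 7 with the substitution; state before step 7: balance=226953)
step 7 (pay 34326): balance=199117
step 8 (pay 50175): balance=154636
step 9 (pay 43952): balance=115106
step 10 (pay 44852): balance=73546
step 11 (pay 52871): balance=22778

22778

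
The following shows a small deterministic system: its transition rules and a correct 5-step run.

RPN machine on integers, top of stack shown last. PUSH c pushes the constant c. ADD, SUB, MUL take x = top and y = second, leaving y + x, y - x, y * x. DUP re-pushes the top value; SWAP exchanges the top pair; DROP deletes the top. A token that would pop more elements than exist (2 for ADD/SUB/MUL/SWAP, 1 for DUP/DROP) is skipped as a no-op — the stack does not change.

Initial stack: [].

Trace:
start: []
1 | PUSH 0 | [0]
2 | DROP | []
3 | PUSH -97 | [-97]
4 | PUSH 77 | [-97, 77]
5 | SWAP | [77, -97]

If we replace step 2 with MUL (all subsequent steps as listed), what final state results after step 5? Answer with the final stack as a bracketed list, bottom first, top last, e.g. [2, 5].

[0, 77, -97]

(re-executing from step 2 with the substitution; state before step 2: [0])
2 | MUL | [0]
3 | PUSH -97 | [0, -97]
4 | PUSH 77 | [0, -97, 77]
5 | SWAP | [0, 77, -97]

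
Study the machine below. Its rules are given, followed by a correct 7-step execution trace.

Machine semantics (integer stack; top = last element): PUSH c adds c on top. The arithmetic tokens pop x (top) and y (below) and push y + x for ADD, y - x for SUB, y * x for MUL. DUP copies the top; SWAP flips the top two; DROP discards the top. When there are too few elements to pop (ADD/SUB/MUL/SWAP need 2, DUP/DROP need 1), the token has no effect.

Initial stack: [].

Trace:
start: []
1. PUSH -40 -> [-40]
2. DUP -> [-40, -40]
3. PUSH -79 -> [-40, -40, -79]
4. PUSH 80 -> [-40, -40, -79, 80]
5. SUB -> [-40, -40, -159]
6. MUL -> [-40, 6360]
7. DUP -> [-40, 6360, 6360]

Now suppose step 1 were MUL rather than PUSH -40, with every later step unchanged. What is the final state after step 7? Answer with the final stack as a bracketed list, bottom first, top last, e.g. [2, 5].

(re-executing from step 1 with the substitution; state before step 1: [])
1. MUL -> []
2. DUP -> []
3. PUSH -79 -> [-79]
4. PUSH 80 -> [-79, 80]
5. SUB -> [-159]
6. MUL -> [-159]
7. DUP -> [-159, -159]

[-159, -159]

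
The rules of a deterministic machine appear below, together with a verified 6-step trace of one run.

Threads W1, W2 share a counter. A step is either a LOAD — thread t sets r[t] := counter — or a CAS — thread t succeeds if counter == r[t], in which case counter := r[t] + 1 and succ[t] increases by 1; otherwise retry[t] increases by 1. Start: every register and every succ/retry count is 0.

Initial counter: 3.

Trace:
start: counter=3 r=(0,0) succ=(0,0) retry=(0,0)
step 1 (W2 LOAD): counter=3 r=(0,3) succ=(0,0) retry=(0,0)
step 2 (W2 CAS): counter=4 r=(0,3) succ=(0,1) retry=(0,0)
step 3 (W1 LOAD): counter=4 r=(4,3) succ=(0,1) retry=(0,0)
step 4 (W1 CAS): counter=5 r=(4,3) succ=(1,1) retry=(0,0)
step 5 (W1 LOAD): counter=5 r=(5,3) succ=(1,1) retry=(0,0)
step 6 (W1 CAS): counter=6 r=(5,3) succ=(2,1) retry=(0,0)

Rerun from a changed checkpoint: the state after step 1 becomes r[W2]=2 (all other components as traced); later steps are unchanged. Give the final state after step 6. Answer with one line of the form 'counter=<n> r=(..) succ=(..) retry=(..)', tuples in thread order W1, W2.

counter=5 r=(4,2) succ=(2,0) retry=(0,1)

state after step 1 := counter=3 r=(0,2) succ=(0,0) retry=(0,0)
step 2 (W2 CAS): counter=3 r=(0,2) succ=(0,0) retry=(0,1)
step 3 (W1 LOAD): counter=3 r=(3,2) succ=(0,0) retry=(0,1)
step 4 (W1 CAS): counter=4 r=(3,2) succ=(1,0) retry=(0,1)
step 5 (W1 LOAD): counter=4 r=(4,2) succ=(1,0) retry=(0,1)
step 6 (W1 CAS): counter=5 r=(4,2) succ=(2,0) retry=(0,1)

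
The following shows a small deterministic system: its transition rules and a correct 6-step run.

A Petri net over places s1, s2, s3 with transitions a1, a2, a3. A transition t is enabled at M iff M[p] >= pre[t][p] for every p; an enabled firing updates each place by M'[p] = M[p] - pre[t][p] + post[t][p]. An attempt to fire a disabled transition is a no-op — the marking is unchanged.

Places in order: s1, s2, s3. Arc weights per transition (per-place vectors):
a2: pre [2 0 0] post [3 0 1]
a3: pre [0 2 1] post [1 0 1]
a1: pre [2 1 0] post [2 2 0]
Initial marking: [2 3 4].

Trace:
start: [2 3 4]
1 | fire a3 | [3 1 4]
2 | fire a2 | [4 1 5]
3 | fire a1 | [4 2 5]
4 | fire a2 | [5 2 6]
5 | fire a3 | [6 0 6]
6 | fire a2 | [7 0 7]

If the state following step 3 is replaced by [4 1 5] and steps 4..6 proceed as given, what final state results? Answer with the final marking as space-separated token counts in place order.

state after step 3 := [4 1 5]
4 | fire a2 | [5 1 6]
5 | fire a3 | [5 1 6]
6 | fire a2 | [6 1 7]

6 1 7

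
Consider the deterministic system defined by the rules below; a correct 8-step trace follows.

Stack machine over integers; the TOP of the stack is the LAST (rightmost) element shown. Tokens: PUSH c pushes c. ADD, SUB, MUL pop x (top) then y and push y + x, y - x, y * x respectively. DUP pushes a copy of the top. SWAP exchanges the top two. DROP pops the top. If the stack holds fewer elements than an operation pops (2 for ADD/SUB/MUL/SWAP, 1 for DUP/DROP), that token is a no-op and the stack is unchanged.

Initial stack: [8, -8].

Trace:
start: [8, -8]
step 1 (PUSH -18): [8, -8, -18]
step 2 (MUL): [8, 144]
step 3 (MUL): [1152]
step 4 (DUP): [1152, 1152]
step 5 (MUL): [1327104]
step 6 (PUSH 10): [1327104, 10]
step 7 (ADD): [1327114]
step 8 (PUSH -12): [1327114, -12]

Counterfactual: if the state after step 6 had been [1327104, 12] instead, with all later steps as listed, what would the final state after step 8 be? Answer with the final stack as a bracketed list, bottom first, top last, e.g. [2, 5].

state after step 6 := [1327104, 12]
step 7 (ADD): [1327116]
step 8 (PUSH -12): [1327116, -12]

[1327116, -12]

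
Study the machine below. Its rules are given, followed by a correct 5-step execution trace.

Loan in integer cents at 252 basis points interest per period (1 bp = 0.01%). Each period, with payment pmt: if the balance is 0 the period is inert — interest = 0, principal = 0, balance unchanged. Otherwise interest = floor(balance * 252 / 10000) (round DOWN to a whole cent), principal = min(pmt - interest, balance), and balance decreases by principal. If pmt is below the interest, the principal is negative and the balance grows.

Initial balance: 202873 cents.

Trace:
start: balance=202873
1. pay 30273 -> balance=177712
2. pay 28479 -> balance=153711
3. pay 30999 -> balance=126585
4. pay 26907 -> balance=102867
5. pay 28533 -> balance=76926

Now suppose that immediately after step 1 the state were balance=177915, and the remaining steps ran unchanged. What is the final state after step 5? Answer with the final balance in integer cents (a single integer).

77150

state after step 1 := balance=177915
2. pay 28479 -> balance=153919
3. pay 30999 -> balance=126798
4. pay 26907 -> balance=103086
5. pay 28533 -> balance=77150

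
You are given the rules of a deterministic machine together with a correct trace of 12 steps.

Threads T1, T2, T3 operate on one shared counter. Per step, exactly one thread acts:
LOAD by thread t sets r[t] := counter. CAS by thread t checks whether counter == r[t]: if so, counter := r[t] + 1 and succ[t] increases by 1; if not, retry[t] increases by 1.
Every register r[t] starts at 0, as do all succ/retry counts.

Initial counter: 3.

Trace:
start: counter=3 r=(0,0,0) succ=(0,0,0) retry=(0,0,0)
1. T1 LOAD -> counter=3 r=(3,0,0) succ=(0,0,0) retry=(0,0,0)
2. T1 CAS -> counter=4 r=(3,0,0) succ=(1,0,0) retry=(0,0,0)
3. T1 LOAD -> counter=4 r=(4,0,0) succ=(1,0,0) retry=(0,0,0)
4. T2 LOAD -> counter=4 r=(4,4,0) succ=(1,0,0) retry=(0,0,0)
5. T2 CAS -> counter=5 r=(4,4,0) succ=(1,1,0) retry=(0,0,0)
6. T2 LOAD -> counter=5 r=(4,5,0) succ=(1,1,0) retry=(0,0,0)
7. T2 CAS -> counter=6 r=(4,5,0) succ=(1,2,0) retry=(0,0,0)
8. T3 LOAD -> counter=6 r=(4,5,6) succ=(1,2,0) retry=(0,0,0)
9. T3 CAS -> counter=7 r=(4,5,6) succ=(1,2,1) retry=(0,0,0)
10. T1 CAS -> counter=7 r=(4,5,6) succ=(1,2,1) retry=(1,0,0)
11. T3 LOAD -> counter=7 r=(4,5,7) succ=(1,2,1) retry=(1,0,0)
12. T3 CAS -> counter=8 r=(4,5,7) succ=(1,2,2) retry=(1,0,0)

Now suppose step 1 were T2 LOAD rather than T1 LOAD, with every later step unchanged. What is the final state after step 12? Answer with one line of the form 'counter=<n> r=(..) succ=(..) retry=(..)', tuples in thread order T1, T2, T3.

counter=7 r=(3,4,6) succ=(0,2,2) retry=(2,0,0)

(re-executing from step 1 with the substitution; state before step 1: counter=3 r=(0,0,0) succ=(0,0,0) retry=(0,0,0))
1. T2 LOAD -> counter=3 r=(0,3,0) succ=(0,0,0) retry=(0,0,0)
2. T1 CAS -> counter=3 r=(0,3,0) succ=(0,0,0) retry=(1,0,0)
3. T1 LOAD -> counter=3 r=(3,3,0) succ=(0,0,0) retry=(1,0,0)
4. T2 LOAD -> counter=3 r=(3,3,0) succ=(0,0,0) retry=(1,0,0)
5. T2 CAS -> counter=4 r=(3,3,0) succ=(0,1,0) retry=(1,0,0)
6. T2 LOAD -> counter=4 r=(3,4,0) succ=(0,1,0) retry=(1,0,0)
7. T2 CAS -> counter=5 r=(3,4,0) succ=(0,2,0) retry=(1,0,0)
8. T3 LOAD -> counter=5 r=(3,4,5) succ=(0,2,0) retry=(1,0,0)
9. T3 CAS -> counter=6 r=(3,4,5) succ=(0,2,1) retry=(1,0,0)
10. T1 CAS -> counter=6 r=(3,4,5) succ=(0,2,1) retry=(2,0,0)
11. T3 LOAD -> counter=6 r=(3,4,6) succ=(0,2,1) retry=(2,0,0)
12. T3 CAS -> counter=7 r=(3,4,6) succ=(0,2,2) retry=(2,0,0)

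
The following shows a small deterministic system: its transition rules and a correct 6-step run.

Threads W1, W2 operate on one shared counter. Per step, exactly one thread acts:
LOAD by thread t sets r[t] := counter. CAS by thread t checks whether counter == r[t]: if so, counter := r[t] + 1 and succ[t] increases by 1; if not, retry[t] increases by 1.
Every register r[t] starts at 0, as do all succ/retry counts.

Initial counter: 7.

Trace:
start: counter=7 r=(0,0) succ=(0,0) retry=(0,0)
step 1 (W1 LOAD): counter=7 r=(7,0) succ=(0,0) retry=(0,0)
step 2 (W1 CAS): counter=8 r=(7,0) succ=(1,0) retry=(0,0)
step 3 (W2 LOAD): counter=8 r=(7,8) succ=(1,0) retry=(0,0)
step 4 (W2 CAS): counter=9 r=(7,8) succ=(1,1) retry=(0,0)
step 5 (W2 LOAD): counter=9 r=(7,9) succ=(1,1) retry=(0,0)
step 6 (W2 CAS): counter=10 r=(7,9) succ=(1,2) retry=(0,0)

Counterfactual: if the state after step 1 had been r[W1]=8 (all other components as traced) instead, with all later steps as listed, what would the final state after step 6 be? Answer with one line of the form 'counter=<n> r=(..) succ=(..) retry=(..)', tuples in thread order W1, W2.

counter=9 r=(8,8) succ=(0,2) retry=(1,0)

state after step 1 := counter=7 r=(8,0) succ=(0,0) retry=(0,0)
step 2 (W1 CAS): counter=7 r=(8,0) succ=(0,0) retry=(1,0)
step 3 (W2 LOAD): counter=7 r=(8,7) succ=(0,0) retry=(1,0)
step 4 (W2 CAS): counter=8 r=(8,7) succ=(0,1) retry=(1,0)
step 5 (W2 LOAD): counter=8 r=(8,8) succ=(0,1) retry=(1,0)
step 6 (W2 CAS): counter=9 r=(8,8) succ=(0,2) retry=(1,0)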